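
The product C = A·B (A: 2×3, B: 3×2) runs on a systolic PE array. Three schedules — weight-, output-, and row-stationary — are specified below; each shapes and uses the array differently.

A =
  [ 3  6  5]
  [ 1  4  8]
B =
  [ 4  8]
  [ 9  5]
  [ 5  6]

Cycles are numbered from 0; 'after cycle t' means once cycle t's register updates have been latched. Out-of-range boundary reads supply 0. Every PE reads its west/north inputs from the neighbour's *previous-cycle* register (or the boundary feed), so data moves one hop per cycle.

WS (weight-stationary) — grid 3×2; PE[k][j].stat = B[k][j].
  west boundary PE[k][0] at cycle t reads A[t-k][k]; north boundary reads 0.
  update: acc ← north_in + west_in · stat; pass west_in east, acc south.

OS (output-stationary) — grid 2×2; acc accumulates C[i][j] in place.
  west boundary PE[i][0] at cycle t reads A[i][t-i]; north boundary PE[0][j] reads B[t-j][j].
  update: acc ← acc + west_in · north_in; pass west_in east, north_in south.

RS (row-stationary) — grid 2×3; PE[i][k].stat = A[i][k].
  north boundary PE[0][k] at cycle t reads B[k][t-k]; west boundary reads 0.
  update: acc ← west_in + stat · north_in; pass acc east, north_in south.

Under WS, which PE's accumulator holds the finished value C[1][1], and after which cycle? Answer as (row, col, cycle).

(row, col, cycle) = (2, 1, 4)

Under WS, C[1][1] lands at PE[2][1]:
  [0] (2,1) acc=0 (h:0 v:0)
  [1] (2,1) acc=0 (h:0 v:0)
  [2] (2,1) acc=0 (h:0 v:0)
  [3] (2,1) acc=84 (h:5 v:84)
  [4] (2,1) acc=76 (h:8 v:76)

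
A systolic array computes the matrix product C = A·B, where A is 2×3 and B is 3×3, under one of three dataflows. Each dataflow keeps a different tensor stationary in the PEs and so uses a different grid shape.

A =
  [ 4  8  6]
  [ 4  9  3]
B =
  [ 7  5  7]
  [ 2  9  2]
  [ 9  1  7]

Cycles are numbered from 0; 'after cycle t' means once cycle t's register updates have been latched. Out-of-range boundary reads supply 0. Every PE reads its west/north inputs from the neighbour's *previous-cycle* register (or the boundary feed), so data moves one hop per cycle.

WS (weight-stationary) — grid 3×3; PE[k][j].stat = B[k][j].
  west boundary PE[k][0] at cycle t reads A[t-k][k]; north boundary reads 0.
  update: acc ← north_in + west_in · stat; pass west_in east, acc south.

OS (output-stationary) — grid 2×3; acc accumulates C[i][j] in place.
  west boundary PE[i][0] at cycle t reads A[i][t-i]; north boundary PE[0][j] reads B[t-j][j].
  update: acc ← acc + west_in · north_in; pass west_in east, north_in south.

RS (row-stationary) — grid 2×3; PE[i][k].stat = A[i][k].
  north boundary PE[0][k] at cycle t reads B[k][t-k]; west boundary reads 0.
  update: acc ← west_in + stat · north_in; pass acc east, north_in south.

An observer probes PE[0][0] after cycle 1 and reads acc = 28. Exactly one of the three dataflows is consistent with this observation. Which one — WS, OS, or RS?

WS (3×3 grid), PE[0][0]:
  cycle 0: PE[0][0] → acc 28, east 4, south 28
  cycle 1: PE[0][0] → acc 28, east 4, south 28
OS (2×3 grid), PE[0][0]:
  cycle 0: PE[0][0] → acc 28, east 4, south 7
  cycle 1: PE[0][0] → acc 44, east 8, south 2
RS (2×3 grid), PE[0][0]:
  cycle 0: PE[0][0] → acc 28, east 28, south 7
  cycle 1: PE[0][0] → acc 20, east 20, south 5

dataflow = WS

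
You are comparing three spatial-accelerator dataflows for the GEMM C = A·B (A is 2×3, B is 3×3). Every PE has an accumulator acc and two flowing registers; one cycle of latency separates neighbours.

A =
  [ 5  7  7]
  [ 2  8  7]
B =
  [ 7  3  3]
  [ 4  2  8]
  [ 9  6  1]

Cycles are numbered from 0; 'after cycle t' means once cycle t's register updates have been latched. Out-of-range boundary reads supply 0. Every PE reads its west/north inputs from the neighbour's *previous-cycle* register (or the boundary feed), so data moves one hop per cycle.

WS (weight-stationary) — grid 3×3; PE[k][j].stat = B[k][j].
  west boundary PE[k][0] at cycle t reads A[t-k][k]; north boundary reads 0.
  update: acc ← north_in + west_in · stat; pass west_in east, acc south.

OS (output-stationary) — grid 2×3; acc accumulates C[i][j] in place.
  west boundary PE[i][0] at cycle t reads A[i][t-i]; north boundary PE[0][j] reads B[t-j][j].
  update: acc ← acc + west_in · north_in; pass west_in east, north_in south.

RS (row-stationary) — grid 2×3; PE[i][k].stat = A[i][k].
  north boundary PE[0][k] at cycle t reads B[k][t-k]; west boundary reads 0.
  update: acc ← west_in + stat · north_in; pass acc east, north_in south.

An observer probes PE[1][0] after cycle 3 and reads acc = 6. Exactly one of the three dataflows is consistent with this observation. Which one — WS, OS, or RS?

dataflow = RS

— WS: 3×3; PE[1][0] trace:
  @0  [1,0]  acc 0  |  →0  ↓0
  @1  [1,0]  acc 63  |  →7  ↓63
  @2  [1,0]  acc 46  |  →8  ↓46
  @3  [1,0]  acc 0  |  →0  ↓0
— OS: 2×3; PE[1][0] trace:
  @0  [1,0]  acc 0  |  →0  ↓0
  @1  [1,0]  acc 14  |  →2  ↓7
  @2  [1,0]  acc 46  |  →8  ↓4
  @3  [1,0]  acc 109  |  →7  ↓9
— RS: 2×3; PE[1][0] trace:
  @0  [1,0]  acc 0  |  →0  ↓0
  @1  [1,0]  acc 14  |  →14  ↓7
  @2  [1,0]  acc 6  |  →6  ↓3
  @3  [1,0]  acc 6  |  →6  ↓3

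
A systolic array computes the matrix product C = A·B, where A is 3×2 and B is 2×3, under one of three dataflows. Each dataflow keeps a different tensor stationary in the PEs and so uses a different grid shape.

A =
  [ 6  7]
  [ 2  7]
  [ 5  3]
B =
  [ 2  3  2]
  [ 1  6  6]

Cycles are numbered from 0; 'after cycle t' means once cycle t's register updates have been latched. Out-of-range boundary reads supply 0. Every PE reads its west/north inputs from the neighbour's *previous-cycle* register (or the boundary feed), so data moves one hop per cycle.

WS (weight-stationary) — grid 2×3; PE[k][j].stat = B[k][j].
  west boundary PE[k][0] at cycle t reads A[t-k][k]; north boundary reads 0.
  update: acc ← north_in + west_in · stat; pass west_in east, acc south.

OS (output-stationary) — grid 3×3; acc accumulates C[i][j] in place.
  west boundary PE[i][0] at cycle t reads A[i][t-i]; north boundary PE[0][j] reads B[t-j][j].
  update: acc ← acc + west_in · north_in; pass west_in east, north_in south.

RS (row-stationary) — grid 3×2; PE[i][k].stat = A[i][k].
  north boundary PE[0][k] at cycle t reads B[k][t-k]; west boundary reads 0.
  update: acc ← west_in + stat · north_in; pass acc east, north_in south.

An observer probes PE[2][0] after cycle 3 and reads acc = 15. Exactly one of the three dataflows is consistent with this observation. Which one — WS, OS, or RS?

WS: PE[2][0] is outside its 2×3 grid.
— OS: 3×3; PE[2][0] trace:
  0: (2,0).acc=0  regs=<0,0>
  1: (2,0).acc=0  regs=<0,0>
  2: (2,0).acc=10  regs=<5,2>
  3: (2,0).acc=13  regs=<3,1>
— RS: 3×2; PE[2][0] trace:
  0: (2,0).acc=0  regs=<0,0>
  1: (2,0).acc=0  regs=<0,0>
  2: (2,0).acc=10  regs=<10,2>
  3: (2,0).acc=15  regs=<15,3>

dataflow = RS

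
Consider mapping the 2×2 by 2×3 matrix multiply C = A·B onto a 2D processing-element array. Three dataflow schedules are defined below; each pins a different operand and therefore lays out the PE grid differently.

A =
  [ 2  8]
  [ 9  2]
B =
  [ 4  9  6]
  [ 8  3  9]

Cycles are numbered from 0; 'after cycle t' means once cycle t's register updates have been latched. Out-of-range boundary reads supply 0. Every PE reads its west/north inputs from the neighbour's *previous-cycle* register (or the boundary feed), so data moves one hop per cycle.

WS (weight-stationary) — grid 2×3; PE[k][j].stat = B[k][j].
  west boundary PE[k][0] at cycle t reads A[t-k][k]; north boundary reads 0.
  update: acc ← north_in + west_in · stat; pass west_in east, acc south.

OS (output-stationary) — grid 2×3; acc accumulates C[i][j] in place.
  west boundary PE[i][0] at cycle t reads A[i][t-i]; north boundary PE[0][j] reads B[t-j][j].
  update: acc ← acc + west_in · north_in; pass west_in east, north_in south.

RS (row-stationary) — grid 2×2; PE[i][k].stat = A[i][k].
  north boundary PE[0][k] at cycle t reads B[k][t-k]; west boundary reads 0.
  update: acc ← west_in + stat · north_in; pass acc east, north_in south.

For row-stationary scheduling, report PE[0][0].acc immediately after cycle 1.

RS 2×2: PE[0][0] cycle-by-cycle (with neighbour feeds):
  after 0 — PE[0][0] acc=8, pass-E 8, pass-S 4
  after 1 — PE[0][0] acc=18, pass-E 18, pass-S 9

PE[0][0].acc = 18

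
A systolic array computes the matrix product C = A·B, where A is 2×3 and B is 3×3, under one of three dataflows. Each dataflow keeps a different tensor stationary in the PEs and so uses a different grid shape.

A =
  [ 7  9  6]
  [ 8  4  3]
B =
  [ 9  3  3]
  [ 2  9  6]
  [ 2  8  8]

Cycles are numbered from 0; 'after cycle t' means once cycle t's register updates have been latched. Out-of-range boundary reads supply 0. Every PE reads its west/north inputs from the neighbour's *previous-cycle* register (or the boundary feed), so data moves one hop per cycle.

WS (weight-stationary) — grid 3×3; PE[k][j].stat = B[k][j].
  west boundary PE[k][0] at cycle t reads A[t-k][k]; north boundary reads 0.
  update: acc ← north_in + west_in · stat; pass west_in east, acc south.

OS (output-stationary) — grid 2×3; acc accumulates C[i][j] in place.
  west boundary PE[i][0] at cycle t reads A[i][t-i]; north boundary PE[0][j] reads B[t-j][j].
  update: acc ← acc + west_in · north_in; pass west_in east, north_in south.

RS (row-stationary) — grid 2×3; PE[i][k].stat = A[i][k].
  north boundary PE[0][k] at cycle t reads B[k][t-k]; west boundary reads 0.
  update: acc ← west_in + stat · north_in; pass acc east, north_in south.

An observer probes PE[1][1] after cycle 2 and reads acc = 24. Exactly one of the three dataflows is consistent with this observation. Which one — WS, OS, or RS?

dataflow = OS

— WS: 3×3; PE[1][1] trace:
  @0  [1,1]  acc 0  |  →0  ↓0
  @1  [1,1]  acc 0  |  →0  ↓0
  @2  [1,1]  acc 102  |  →9  ↓102
— OS: 2×3; PE[1][1] trace:
  @0  [1,1]  acc 0  |  →0  ↓0
  @1  [1,1]  acc 0  |  →0  ↓0
  @2  [1,1]  acc 24  |  →8  ↓3
— RS: 2×3; PE[1][1] trace:
  @0  [1,1]  acc 0  |  →0  ↓0
  @1  [1,1]  acc 0  |  →0  ↓0
  @2  [1,1]  acc 80  |  →80  ↓2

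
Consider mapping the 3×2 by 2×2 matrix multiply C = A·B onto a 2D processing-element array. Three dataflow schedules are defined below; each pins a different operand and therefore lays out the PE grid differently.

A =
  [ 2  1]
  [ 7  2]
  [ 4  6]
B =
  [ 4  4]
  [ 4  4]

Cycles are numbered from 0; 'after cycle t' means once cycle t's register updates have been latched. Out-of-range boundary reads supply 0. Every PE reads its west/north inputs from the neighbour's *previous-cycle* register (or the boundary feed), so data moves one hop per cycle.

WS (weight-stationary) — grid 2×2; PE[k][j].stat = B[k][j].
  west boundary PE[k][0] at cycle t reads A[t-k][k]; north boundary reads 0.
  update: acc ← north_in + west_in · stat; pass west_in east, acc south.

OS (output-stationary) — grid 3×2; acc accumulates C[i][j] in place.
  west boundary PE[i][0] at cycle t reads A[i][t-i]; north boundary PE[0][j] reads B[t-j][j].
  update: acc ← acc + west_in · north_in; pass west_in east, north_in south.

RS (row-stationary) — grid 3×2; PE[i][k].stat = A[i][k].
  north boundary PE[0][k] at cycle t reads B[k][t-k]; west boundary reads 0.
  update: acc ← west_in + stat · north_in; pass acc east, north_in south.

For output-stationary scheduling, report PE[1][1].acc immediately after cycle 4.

OS 3×2: PE[1][1] cycle-by-cycle (with neighbour feeds):
  [0] (0,1) acc=0 (h:0 v:0)
  [0] (1,0) acc=0 (h:0 v:0)
  [0] (1,1) acc=0 (h:0 v:0)
  [1] (0,1) acc=8 (h:2 v:4)
  [1] (1,0) acc=28 (h:7 v:4)
  [1] (1,1) acc=0 (h:0 v:0)
  [2] (0,1) acc=12 (h:1 v:4)
  [2] (1,0) acc=36 (h:2 v:4)
  [2] (1,1) acc=28 (h:7 v:4)
  [3] (0,1) acc=12 (h:0 v:0)
  [3] (1,0) acc=36 (h:0 v:0)
  [3] (1,1) acc=36 (h:2 v:4)
  [4] (0,1) acc=12 (h:0 v:0)
  [4] (1,0) acc=36 (h:0 v:0)
  [4] (1,1) acc=36 (h:0 v:0)

PE[1][1].acc = 36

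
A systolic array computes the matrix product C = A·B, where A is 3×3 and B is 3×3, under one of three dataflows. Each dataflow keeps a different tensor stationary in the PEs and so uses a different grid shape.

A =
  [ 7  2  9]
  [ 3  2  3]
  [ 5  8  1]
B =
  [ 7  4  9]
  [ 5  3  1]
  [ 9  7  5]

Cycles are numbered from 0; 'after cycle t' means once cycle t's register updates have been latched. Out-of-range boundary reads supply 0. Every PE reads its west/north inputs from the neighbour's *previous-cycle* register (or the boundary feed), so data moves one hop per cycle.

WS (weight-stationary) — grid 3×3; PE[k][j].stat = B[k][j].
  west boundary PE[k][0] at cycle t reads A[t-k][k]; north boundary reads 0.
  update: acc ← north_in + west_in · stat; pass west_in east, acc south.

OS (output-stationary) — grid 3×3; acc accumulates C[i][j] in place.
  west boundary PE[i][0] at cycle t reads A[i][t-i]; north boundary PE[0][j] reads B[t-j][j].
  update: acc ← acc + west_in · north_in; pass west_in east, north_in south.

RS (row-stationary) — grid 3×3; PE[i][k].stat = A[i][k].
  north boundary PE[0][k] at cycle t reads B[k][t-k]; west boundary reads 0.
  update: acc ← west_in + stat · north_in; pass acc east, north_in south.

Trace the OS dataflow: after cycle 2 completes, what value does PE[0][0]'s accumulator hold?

PE[0][0].acc = 140

OS 3×3: PE[0][0] cycle-by-cycle (with neighbour feeds):
  0: (0,0).acc=49  regs=<7,7>
  1: (0,0).acc=59  regs=<2,5>
  2: (0,0).acc=140  regs=<9,9>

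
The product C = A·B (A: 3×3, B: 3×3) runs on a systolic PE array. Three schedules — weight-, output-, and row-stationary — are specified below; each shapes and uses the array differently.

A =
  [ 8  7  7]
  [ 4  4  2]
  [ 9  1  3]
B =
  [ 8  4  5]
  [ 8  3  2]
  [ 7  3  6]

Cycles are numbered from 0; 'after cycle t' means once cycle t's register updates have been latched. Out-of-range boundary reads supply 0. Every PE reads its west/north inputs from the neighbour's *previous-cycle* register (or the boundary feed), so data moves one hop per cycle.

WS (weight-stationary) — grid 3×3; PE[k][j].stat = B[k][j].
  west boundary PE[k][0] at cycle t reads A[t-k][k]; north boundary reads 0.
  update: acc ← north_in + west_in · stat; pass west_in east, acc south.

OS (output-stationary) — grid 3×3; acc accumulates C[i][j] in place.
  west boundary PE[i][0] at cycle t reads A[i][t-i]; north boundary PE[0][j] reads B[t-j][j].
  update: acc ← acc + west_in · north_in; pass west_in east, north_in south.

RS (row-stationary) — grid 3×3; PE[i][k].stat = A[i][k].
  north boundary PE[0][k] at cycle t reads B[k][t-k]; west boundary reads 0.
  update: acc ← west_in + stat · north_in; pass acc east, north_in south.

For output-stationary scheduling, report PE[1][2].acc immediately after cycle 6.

OS 3×3: PE[1][2] cycle-by-cycle (with neighbour feeds):
  c0 r0c2: 0 / 0 / 0
  c0 r1c1: 0 / 0 / 0
  c0 r1c2: 0 / 0 / 0
  c1 r0c2: 0 / 0 / 0
  c1 r1c1: 0 / 0 / 0
  c1 r1c2: 0 / 0 / 0
  c2 r0c2: 40 / 8 / 5
  c2 r1c1: 16 / 4 / 4
  c2 r1c2: 0 / 0 / 0
  c3 r0c2: 54 / 7 / 2
  c3 r1c1: 28 / 4 / 3
  c3 r1c2: 20 / 4 / 5
  c4 r0c2: 96 / 7 / 6
  c4 r1c1: 34 / 2 / 3
  c4 r1c2: 28 / 4 / 2
  c5 r0c2: 96 / 0 / 0
  c5 r1c1: 34 / 0 / 0
  c5 r1c2: 40 / 2 / 6
  c6 r0c2: 96 / 0 / 0
  c6 r1c1: 34 / 0 / 0
  c6 r1c2: 40 / 0 / 0

PE[1][2].acc = 40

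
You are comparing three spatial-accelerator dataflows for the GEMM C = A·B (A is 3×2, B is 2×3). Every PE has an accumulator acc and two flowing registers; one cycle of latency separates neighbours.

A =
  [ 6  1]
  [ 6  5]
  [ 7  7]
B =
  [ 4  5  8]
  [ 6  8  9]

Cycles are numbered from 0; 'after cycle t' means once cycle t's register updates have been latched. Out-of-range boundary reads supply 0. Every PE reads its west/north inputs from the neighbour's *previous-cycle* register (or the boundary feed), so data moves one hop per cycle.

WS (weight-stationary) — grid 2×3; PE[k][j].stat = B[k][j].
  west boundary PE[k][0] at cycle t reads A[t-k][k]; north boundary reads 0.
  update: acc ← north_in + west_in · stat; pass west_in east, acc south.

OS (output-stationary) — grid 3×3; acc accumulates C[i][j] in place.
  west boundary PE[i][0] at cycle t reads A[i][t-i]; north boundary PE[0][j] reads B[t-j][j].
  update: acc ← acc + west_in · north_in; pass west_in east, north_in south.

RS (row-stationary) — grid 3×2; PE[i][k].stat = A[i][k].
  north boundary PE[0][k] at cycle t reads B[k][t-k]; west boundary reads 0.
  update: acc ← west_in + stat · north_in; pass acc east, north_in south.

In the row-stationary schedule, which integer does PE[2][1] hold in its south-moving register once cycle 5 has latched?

RS 3×2: PE[2][1] cycle-by-cycle (with neighbour feeds):
  0: (1,1).acc=0  regs=<0,0>
  0: (2,0).acc=0  regs=<0,0>
  0: (2,1).acc=0  regs=<0,0>
  1: (1,1).acc=0  regs=<0,0>
  1: (2,0).acc=0  regs=<0,0>
  1: (2,1).acc=0  regs=<0,0>
  2: (1,1).acc=54  regs=<54,6>
  2: (2,0).acc=28  regs=<28,4>
  2: (2,1).acc=0  regs=<0,0>
  3: (1,1).acc=70  regs=<70,8>
  3: (2,0).acc=35  regs=<35,5>
  3: (2,1).acc=70  regs=<70,6>
  4: (1,1).acc=93  regs=<93,9>
  4: (2,0).acc=56  regs=<56,8>
  4: (2,1).acc=91  regs=<91,8>
  5: (1,1).acc=0  regs=<0,0>
  5: (2,0).acc=0  regs=<0,0>
  5: (2,1).acc=119  regs=<119,9>

register = 9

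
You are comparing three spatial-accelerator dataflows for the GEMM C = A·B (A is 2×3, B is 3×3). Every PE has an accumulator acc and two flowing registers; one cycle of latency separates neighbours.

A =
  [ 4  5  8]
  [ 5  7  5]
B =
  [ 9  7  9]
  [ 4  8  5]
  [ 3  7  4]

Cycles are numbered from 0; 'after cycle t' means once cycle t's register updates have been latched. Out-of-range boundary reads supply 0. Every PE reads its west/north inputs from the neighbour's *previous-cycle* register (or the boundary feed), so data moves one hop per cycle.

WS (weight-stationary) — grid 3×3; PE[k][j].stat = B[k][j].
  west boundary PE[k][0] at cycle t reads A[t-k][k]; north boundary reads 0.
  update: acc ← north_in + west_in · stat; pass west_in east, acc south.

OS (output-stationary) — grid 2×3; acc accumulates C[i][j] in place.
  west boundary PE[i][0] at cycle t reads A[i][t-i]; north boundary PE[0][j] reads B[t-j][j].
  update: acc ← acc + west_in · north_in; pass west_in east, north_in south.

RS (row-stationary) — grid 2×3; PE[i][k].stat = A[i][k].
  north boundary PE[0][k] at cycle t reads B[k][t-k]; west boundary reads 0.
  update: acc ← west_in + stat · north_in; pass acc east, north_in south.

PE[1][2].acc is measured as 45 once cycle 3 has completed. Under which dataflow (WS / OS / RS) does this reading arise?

WS [3×3] PE[1][2] across cycles:
  after 0 — PE[1][2] acc=0, pass-E 0, pass-S 0
  after 1 — PE[1][2] acc=0, pass-E 0, pass-S 0
  after 2 — PE[1][2] acc=0, pass-E 0, pass-S 0
  after 3 — PE[1][2] acc=61, pass-E 5, pass-S 61
OS [2×3] PE[1][2] across cycles:
  after 0 — PE[1][2] acc=0, pass-E 0, pass-S 0
  after 1 — PE[1][2] acc=0, pass-E 0, pass-S 0
  after 2 — PE[1][2] acc=0, pass-E 0, pass-S 0
  after 3 — PE[1][2] acc=45, pass-E 5, pass-S 9
RS [2×3] PE[1][2] across cycles:
  after 0 — PE[1][2] acc=0, pass-E 0, pass-S 0
  after 1 — PE[1][2] acc=0, pass-E 0, pass-S 0
  after 2 — PE[1][2] acc=0, pass-E 0, pass-S 0
  after 3 — PE[1][2] acc=88, pass-E 88, pass-S 3

dataflow = OS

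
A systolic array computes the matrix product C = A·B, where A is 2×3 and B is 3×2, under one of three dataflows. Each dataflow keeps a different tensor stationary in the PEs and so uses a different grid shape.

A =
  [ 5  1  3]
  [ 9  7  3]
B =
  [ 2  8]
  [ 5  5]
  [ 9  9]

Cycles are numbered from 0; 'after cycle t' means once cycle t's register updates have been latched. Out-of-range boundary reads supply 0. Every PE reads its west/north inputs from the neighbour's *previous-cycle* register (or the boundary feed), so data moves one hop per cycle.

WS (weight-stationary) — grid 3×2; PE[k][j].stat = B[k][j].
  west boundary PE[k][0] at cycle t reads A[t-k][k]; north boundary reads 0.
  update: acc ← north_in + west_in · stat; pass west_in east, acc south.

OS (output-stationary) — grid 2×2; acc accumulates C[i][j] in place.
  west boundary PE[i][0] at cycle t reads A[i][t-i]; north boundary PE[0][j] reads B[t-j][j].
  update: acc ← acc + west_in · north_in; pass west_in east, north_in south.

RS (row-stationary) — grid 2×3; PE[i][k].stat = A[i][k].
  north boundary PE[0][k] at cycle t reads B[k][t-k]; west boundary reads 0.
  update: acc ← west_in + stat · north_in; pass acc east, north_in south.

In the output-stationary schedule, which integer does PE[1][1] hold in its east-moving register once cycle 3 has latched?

OS (2×2). Following PE[1][1] plus its west/north inputs:
  t=0 PE[0][1]: acc=0 h=0 v=0
  t=0 PE[1][0]: acc=0 h=0 v=0
  t=0 PE[1][1]: acc=0 h=0 v=0
  t=1 PE[0][1]: acc=40 h=5 v=8
  t=1 PE[1][0]: acc=18 h=9 v=2
  t=1 PE[1][1]: acc=0 h=0 v=0
  t=2 PE[0][1]: acc=45 h=1 v=5
  t=2 PE[1][0]: acc=53 h=7 v=5
  t=2 PE[1][1]: acc=72 h=9 v=8
  t=3 PE[0][1]: acc=72 h=3 v=9
  t=3 PE[1][0]: acc=80 h=3 v=9
  t=3 PE[1][1]: acc=107 h=7 v=5

register = 7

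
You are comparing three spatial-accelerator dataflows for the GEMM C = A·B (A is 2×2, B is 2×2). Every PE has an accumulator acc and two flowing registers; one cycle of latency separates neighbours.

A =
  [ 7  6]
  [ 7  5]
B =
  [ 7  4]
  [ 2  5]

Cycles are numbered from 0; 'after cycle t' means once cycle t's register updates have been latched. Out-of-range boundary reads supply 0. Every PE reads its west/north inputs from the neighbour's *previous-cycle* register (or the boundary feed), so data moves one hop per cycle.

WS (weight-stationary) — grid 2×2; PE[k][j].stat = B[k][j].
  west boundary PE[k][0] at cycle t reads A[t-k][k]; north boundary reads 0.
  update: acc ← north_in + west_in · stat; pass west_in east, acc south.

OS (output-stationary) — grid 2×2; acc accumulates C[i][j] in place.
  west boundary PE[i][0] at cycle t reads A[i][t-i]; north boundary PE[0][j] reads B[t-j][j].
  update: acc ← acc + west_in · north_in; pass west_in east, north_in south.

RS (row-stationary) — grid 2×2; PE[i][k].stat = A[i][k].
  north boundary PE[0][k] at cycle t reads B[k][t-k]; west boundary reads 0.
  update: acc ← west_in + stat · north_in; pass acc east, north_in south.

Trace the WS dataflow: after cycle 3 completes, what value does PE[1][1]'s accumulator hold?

WS (2×2). Following PE[1][1] plus its west/north inputs:
  [0] (0,1) acc=0 (h:0 v:0)
  [0] (1,0) acc=0 (h:0 v:0)
  [0] (1,1) acc=0 (h:0 v:0)
  [1] (0,1) acc=28 (h:7 v:28)
  [1] (1,0) acc=61 (h:6 v:61)
  [1] (1,1) acc=0 (h:0 v:0)
  [2] (0,1) acc=28 (h:7 v:28)
  [2] (1,0) acc=59 (h:5 v:59)
  [2] (1,1) acc=58 (h:6 v:58)
  [3] (0,1) acc=0 (h:0 v:0)
  [3] (1,0) acc=0 (h:0 v:0)
  [3] (1,1) acc=53 (h:5 v:53)

PE[1][1].acc = 53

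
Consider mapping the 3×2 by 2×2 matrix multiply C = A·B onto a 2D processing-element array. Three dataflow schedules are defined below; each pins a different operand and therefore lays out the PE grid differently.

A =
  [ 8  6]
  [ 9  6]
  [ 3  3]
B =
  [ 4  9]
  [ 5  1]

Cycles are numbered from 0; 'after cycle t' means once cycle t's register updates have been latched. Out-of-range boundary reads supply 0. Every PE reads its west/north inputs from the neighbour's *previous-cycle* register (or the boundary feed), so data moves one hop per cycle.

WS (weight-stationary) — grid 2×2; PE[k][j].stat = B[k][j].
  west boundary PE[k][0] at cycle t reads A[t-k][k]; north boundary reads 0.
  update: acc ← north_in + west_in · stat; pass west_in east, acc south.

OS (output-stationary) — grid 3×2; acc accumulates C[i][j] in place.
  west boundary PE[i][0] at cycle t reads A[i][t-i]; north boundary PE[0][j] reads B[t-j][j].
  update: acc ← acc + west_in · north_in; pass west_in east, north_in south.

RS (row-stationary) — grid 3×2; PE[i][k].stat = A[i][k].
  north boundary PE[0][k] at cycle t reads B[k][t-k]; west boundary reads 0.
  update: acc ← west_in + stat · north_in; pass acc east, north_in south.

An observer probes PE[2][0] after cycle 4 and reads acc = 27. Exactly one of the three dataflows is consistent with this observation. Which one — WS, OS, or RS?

dataflow = OS

— WS: 2×2 array has no PE[2][0].
OS (3×2 grid), PE[2][0]:
  step 0 · PE2,0: acc=0; fwd→0 fwd↓0
  step 1 · PE2,0: acc=0; fwd→0 fwd↓0
  step 2 · PE2,0: acc=12; fwd→3 fwd↓4
  step 3 · PE2,0: acc=27; fwd→3 fwd↓5
  step 4 · PE2,0: acc=27; fwd→0 fwd↓0
RS (3×2 grid), PE[2][0]:
  step 0 · PE2,0: acc=0; fwd→0 fwd↓0
  step 1 · PE2,0: acc=0; fwd→0 fwd↓0
  step 2 · PE2,0: acc=12; fwd→12 fwd↓4
  step 3 · PE2,0: acc=27; fwd→27 fwd↓9
  step 4 · PE2,0: acc=0; fwd→0 fwd↓0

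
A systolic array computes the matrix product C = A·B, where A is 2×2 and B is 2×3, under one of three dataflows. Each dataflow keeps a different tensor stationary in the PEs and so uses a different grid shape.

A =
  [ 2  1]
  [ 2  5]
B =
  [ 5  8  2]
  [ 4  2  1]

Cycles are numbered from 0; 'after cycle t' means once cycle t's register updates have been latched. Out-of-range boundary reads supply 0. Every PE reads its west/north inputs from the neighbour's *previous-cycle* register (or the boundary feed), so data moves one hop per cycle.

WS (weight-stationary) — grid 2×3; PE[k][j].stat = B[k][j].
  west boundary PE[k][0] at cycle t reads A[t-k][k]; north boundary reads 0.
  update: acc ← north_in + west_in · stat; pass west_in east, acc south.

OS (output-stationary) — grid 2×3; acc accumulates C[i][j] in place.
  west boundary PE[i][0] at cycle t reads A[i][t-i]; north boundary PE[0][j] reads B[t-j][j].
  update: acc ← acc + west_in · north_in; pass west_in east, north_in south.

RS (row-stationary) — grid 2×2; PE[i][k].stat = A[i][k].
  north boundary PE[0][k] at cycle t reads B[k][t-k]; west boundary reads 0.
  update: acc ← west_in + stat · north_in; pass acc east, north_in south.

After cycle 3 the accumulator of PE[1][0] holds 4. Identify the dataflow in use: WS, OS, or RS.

— WS: 2×3; PE[1][0] trace:
  [0] (1,0) acc=0 (h:0 v:0)
  [1] (1,0) acc=14 (h:1 v:14)
  [2] (1,0) acc=30 (h:5 v:30)
  [3] (1,0) acc=0 (h:0 v:0)
— OS: 2×3; PE[1][0] trace:
  [0] (1,0) acc=0 (h:0 v:0)
  [1] (1,0) acc=10 (h:2 v:5)
  [2] (1,0) acc=30 (h:5 v:4)
  [3] (1,0) acc=30 (h:0 v:0)
— RS: 2×2; PE[1][0] trace:
  [0] (1,0) acc=0 (h:0 v:0)
  [1] (1,0) acc=10 (h:10 v:5)
  [2] (1,0) acc=16 (h:16 v:8)
  [3] (1,0) acc=4 (h:4 v:2)

dataflow = RS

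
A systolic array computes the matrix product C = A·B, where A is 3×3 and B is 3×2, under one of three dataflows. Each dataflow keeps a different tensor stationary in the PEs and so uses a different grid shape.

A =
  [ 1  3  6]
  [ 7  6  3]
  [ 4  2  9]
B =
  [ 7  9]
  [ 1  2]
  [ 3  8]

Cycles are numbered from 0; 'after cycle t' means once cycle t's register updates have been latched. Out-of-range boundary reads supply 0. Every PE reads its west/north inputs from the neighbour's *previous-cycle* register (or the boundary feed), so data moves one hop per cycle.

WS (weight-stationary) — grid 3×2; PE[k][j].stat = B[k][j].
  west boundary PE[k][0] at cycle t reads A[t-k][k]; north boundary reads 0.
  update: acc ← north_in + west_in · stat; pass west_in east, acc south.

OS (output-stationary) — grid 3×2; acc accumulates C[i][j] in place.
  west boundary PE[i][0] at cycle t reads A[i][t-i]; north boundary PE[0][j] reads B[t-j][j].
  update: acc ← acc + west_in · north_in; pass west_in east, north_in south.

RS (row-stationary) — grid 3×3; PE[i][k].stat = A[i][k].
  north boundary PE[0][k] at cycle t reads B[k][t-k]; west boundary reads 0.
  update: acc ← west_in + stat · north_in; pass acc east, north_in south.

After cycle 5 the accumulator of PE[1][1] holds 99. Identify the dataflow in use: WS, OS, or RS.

WS [3×2] PE[1][1] across cycles:
  t=0 PE[1][1]: acc=0 h=0 v=0
  t=1 PE[1][1]: acc=0 h=0 v=0
  t=2 PE[1][1]: acc=15 h=3 v=15
  t=3 PE[1][1]: acc=75 h=6 v=75
  t=4 PE[1][1]: acc=40 h=2 v=40
  t=5 PE[1][1]: acc=0 h=0 v=0
OS [3×2] PE[1][1] across cycles:
  t=0 PE[1][1]: acc=0 h=0 v=0
  t=1 PE[1][1]: acc=0 h=0 v=0
  t=2 PE[1][1]: acc=63 h=7 v=9
  t=3 PE[1][1]: acc=75 h=6 v=2
  t=4 PE[1][1]: acc=99 h=3 v=8
  t=5 PE[1][1]: acc=99 h=0 v=0
RS [3×3] PE[1][1] across cycles:
  t=0 PE[1][1]: acc=0 h=0 v=0
  t=1 PE[1][1]: acc=0 h=0 v=0
  t=2 PE[1][1]: acc=55 h=55 v=1
  t=3 PE[1][1]: acc=75 h=75 v=2
  t=4 PE[1][1]: acc=0 h=0 v=0
  t=5 PE[1][1]: acc=0 h=0 v=0

dataflow = OS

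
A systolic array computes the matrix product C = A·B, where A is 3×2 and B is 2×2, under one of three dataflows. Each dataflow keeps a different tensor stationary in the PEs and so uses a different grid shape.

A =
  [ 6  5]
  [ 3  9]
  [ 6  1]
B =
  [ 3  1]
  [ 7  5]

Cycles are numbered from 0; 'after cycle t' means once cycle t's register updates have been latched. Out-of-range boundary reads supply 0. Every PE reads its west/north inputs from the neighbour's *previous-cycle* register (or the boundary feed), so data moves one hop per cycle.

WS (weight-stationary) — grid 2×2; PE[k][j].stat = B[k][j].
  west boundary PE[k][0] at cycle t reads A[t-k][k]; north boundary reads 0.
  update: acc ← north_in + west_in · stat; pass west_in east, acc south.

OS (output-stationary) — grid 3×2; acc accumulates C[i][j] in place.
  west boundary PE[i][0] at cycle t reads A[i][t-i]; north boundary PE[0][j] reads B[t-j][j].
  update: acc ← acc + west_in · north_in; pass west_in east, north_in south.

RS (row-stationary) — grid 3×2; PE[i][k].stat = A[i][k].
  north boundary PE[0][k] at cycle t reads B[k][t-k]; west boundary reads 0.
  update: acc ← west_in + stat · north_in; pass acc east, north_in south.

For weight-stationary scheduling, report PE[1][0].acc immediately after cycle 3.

WS (2×2). Following PE[1][0] plus its west/north inputs:
  after 0 — PE[0][0] acc=18, pass-E 6, pass-S 18
  after 0 — PE[1][0] acc=0, pass-E 0, pass-S 0
  after 1 — PE[0][0] acc=9, pass-E 3, pass-S 9
  after 1 — PE[1][0] acc=53, pass-E 5, pass-S 53
  after 2 — PE[0][0] acc=18, pass-E 6, pass-S 18
  after 2 — PE[1][0] acc=72, pass-E 9, pass-S 72
  after 3 — PE[0][0] acc=0, pass-E 0, pass-S 0
  after 3 — PE[1][0] acc=25, pass-E 1, pass-S 25

PE[1][0].acc = 25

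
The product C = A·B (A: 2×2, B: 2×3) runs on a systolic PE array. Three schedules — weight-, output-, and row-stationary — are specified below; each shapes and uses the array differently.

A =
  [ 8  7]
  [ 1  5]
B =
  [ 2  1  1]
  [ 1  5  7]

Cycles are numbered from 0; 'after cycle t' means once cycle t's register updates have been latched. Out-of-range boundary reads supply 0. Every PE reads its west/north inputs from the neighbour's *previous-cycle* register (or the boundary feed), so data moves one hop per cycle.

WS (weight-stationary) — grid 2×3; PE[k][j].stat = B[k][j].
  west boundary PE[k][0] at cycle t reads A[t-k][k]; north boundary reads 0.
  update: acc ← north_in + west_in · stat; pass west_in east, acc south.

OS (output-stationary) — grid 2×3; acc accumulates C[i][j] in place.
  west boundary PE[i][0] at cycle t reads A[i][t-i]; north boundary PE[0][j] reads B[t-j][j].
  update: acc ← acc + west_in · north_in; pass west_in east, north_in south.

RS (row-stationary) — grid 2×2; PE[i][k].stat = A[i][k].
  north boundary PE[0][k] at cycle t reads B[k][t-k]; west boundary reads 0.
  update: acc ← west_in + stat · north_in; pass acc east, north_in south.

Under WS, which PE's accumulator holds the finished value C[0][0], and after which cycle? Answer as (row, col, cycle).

Under WS, C[0][0] lands at PE[1][0]:
  0: (1,0).acc=0  regs=<0,0>
  1: (1,0).acc=23  regs=<7,23>

(row, col, cycle) = (1, 0, 1)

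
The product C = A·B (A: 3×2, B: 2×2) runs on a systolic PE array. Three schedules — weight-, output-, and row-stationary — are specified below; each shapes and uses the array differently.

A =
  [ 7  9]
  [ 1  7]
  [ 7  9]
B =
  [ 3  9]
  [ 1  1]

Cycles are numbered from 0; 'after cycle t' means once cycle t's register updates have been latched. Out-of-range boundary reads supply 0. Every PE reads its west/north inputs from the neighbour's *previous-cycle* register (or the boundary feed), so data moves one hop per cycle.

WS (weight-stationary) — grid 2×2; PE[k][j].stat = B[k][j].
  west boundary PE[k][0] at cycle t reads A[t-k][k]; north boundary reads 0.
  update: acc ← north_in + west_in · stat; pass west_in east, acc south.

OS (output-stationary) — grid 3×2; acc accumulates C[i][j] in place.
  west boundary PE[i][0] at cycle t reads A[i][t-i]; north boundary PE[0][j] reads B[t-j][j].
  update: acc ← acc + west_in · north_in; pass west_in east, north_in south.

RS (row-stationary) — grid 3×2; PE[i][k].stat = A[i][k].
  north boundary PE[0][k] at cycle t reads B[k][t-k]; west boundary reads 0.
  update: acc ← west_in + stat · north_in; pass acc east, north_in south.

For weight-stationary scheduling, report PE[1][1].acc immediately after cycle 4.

PE[1][1].acc = 72

WS 2×2: PE[1][1] cycle-by-cycle (with neighbour feeds):
  cycle 0: PE[0][1] → acc 0, east 0, south 0
  cycle 0: PE[1][0] → acc 0, east 0, south 0
  cycle 0: PE[1][1] → acc 0, east 0, south 0
  cycle 1: PE[0][1] → acc 63, east 7, south 63
  cycle 1: PE[1][0] → acc 30, east 9, south 30
  cycle 1: PE[1][1] → acc 0, east 0, south 0
  cycle 2: PE[0][1] → acc 9, east 1, south 9
  cycle 2: PE[1][0] → acc 10, east 7, south 10
  cycle 2: PE[1][1] → acc 72, east 9, south 72
  cycle 3: PE[0][1] → acc 63, east 7, south 63
  cycle 3: PE[1][0] → acc 30, east 9, south 30
  cycle 3: PE[1][1] → acc 16, east 7, south 16
  cycle 4: PE[0][1] → acc 0, east 0, south 0
  cycle 4: PE[1][0] → acc 0, east 0, south 0
  cycle 4: PE[1][1] → acc 72, east 9, south 72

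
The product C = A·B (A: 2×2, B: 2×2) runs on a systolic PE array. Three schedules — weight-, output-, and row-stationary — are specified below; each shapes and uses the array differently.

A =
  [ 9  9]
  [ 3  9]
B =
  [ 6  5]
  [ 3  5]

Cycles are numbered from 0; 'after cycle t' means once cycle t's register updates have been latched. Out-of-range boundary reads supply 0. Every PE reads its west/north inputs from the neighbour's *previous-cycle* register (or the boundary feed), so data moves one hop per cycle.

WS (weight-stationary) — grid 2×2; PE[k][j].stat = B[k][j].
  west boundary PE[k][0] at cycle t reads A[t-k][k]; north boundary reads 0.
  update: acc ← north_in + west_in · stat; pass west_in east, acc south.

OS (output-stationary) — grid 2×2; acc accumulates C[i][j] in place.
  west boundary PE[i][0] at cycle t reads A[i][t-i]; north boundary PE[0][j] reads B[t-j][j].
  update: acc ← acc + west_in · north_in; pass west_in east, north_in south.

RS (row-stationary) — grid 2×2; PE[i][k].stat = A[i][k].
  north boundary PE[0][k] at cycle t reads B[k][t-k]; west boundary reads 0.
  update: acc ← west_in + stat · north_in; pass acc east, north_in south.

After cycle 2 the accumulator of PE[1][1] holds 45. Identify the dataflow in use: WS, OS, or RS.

dataflow = RS

WS (2×2 grid), PE[1][1]:
  @0  [1,1]  acc 0  |  →0  ↓0
  @1  [1,1]  acc 0  |  →0  ↓0
  @2  [1,1]  acc 90  |  →9  ↓90
OS (2×2 grid), PE[1][1]:
  @0  [1,1]  acc 0  |  →0  ↓0
  @1  [1,1]  acc 0  |  →0  ↓0
  @2  [1,1]  acc 15  |  →3  ↓5
RS (2×2 grid), PE[1][1]:
  @0  [1,1]  acc 0  |  →0  ↓0
  @1  [1,1]  acc 0  |  →0  ↓0
  @2  [1,1]  acc 45  |  →45  ↓3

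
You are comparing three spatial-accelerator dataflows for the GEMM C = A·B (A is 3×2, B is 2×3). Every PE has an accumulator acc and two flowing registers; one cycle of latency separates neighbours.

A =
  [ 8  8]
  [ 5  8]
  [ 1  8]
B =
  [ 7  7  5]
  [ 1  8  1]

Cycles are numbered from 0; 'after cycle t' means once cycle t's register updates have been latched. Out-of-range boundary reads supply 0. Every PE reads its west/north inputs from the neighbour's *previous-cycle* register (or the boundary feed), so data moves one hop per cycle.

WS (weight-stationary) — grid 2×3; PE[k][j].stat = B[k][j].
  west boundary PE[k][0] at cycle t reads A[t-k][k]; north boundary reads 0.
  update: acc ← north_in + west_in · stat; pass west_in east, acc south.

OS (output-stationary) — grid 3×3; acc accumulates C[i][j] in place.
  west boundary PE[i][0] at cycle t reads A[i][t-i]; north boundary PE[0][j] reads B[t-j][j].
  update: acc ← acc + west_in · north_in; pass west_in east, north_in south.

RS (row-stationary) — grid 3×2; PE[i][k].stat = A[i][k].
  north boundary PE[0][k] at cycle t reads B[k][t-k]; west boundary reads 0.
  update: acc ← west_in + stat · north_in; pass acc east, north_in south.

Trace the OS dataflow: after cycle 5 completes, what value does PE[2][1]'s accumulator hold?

PE[2][1].acc = 71

OS 3×3: PE[2][1] cycle-by-cycle (with neighbour feeds):
  c0 r1c1: 0 / 0 / 0
  c0 r2c0: 0 / 0 / 0
  c0 r2c1: 0 / 0 / 0
  c1 r1c1: 0 / 0 / 0
  c1 r2c0: 0 / 0 / 0
  c1 r2c1: 0 / 0 / 0
  c2 r1c1: 35 / 5 / 7
  c2 r2c0: 7 / 1 / 7
  c2 r2c1: 0 / 0 / 0
  c3 r1c1: 99 / 8 / 8
  c3 r2c0: 15 / 8 / 1
  c3 r2c1: 7 / 1 / 7
  c4 r1c1: 99 / 0 / 0
  c4 r2c0: 15 / 0 / 0
  c4 r2c1: 71 / 8 / 8
  c5 r1c1: 99 / 0 / 0
  c5 r2c0: 15 / 0 / 0
  c5 r2c1: 71 / 0 / 0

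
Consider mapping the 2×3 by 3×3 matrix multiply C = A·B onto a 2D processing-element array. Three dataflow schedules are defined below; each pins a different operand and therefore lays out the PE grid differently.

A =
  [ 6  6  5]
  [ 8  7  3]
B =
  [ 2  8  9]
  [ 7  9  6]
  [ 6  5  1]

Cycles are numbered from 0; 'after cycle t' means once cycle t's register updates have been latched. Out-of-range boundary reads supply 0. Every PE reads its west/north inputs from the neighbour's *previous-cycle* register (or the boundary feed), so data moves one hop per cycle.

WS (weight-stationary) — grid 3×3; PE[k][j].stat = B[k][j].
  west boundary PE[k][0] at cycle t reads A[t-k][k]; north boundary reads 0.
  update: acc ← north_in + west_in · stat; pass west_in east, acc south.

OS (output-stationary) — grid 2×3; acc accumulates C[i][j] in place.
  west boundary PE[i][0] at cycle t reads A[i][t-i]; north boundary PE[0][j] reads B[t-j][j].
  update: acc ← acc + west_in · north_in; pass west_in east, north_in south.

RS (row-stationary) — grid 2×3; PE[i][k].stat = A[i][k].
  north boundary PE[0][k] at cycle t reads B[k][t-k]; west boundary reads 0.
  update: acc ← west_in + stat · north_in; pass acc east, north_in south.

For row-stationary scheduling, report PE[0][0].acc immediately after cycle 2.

RS on a 2×3 grid — tracing PE[0][0] and its feeders:
  step 0 · PE0,0: acc=12; fwd→12 fwd↓2
  step 1 · PE0,0: acc=48; fwd→48 fwd↓8
  step 2 · PE0,0: acc=54; fwd→54 fwd↓9

PE[0][0].acc = 54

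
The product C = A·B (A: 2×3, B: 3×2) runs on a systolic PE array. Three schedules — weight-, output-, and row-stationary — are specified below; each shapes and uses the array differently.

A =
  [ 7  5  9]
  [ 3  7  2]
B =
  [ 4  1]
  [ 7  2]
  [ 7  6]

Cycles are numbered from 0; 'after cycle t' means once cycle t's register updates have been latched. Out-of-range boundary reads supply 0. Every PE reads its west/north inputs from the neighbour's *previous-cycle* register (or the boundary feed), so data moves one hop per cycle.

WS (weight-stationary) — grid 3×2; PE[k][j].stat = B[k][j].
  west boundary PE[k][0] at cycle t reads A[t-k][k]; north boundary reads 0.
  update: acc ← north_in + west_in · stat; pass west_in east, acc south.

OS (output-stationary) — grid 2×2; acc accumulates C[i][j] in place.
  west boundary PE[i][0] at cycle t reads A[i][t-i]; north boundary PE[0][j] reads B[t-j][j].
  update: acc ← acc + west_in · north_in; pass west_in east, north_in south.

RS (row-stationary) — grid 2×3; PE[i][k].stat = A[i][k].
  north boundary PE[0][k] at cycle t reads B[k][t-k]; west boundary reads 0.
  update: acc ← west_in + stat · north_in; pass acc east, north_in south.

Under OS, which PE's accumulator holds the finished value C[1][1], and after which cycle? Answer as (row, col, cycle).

(row, col, cycle) = (1, 1, 4)

OS — PE[1][1] is where C[1][1] collects:
  after 0 — PE[1][1] acc=0, pass-E 0, pass-S 0
  after 1 — PE[1][1] acc=0, pass-E 0, pass-S 0
  after 2 — PE[1][1] acc=3, pass-E 3, pass-S 1
  after 3 — PE[1][1] acc=17, pass-E 7, pass-S 2
  after 4 — PE[1][1] acc=29, pass-E 2, pass-S 6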